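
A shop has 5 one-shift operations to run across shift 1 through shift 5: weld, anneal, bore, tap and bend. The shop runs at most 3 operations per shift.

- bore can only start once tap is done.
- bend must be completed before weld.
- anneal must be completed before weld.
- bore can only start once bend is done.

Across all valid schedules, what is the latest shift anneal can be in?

Downstream work caps anneal at shift 4.
anneal at shift 4 is achievable: weld -> shift 5; bend -> shift 1; anneal -> shift 4; bore -> shift 2; tap -> shift 1.

shift 4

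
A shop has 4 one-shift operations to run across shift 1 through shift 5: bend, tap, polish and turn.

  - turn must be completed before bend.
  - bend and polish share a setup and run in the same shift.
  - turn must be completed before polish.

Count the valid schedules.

Splitting on bend: it can be shift 2 (5), shift 3 (10), shift 4 (15), shift 5 (20). Listing each branch's schedules as (tap, polish, turn) by shift number:
bend=shift 2: (1,2,1) (2,2,1) (3,2,1) (4,2,1) (5,2,1) — 5.
bend=shift 3: (1,3,1) (1,3,2) (2,3,1) (2,3,2) (3,3,1) (3,3,2) (4,3,1) (4,3,2) (5,3,1) (5,3,2) — 10.
bend=shift 4: (1,4,1) (1,4,2) (1,4,3) (2,4,1) (2,4,2) (2,4,3) (3,4,1) (3,4,2) (3,4,3) (4,4,1) (4,4,2) (4,4,3) (5,4,1) (5,4,2) (5,4,3) — 15.
bend=shift 5: (1,5,1) (1,5,2) (1,5,3) (1,5,4) (2,5,1) (2,5,2) (2,5,3) (2,5,4) (3,5,1) (3,5,2) (3,5,3) (3,5,4) (4,5,1) (4,5,2) (4,5,3) (4,5,4) (5,5,1) (5,5,2) (5,5,3) (5,5,4) — 20.
Summing: 5 + 10 + 15 + 20 = 50.

50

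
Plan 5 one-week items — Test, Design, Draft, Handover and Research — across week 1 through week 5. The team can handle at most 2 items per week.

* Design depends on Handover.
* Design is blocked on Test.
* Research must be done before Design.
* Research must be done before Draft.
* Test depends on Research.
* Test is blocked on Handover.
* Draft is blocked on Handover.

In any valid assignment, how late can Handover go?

Downstream work caps Handover at week 3.
Handover at week 3 is achievable: Handover=week 3; Test=week 4; Research=week 1; Draft=week 4; Design=week 5.

week 3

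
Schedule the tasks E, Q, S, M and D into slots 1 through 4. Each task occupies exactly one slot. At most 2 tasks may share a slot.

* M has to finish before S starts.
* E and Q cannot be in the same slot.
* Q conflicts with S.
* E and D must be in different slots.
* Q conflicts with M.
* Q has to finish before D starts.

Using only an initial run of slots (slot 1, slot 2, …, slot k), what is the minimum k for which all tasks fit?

3

The precedence chain requires at least 2 distinct slots.
With at most 2 per slot and 5 tasks, at least 3 slots are needed.
3 works (last occupied slot: 3): for example Q=1, E=3, S=3, D=2, M=2.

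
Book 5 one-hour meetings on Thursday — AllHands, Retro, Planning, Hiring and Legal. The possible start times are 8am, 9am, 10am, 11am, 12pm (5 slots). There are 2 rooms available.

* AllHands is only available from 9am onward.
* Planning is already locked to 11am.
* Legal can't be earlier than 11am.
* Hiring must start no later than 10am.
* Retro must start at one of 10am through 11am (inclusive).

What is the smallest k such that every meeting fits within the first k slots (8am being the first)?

With at most 2 per slot and 5 meetings, at least 3 slots are needed.
Planning can't be placed before 11am — that is slot 4 counting from 8am — so the schedule must run through at least 4 slots.
4 works (last occupied slot: 11am): for example Retro in 10am, Legal in 11am, Hiring in 8am, AllHands in 9am, Planning in 11am.

4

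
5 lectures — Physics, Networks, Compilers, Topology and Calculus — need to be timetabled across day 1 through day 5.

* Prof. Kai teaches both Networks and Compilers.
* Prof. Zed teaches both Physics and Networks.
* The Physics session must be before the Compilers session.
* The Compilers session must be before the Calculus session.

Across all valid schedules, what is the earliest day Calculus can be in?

day 3

Precedence pushes Calculus to at least day 3.
Calculus at day 3 is achievable: Topology -> day 1; Networks -> day 3; Compilers -> day 2; Calculus -> day 3; Physics -> day 1.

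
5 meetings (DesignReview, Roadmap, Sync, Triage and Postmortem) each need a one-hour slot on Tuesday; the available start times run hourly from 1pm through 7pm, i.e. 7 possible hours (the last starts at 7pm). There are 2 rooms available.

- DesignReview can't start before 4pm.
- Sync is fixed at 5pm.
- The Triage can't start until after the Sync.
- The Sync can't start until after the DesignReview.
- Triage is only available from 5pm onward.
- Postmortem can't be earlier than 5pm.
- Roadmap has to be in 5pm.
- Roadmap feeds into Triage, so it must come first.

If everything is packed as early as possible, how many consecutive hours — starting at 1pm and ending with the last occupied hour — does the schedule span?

The precedence chain requires at least 3 distinct hours.
With at most 2 per hour and 5 meetings, at least 3 hours are needed.
Propagating the time windows through the other constraints, Triage can't land before 6pm — that is hour 6 counting from 1pm — so the schedule must run through at least 6 hours.
6 works (last occupied hour: 6pm): for example Postmortem -> 6pm; Triage -> 6pm; Roadmap -> 5pm; Sync -> 5pm; DesignReview -> 4pm.

6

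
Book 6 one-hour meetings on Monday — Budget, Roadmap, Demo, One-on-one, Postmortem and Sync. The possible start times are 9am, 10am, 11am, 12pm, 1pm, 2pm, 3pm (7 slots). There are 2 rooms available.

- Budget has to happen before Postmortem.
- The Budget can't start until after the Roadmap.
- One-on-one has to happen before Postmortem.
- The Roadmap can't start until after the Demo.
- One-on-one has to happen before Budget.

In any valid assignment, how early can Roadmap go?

10am

Precedence pushes Roadmap to at least 10am; downstream work caps Roadmap at 1pm.
Roadmap at 10am is achievable: Demo -> 9am; Roadmap -> 10am; Budget -> 11am; One-on-one -> 9am; Sync -> 10am; Postmortem -> 12pm.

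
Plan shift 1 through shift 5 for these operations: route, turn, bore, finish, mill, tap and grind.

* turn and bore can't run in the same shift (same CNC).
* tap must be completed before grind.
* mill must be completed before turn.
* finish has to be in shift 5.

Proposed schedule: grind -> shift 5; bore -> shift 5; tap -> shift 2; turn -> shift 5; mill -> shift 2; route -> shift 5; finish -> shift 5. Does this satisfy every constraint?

No. turn and bore can't run in the same shift (same CNC) is not satisfied.

turn and bore can't run in the same shift (same CNC) — violated.
tap must be completed before grind — holds.
finish has to be in shift 5 — holds.
mill must be completed before turn — holds.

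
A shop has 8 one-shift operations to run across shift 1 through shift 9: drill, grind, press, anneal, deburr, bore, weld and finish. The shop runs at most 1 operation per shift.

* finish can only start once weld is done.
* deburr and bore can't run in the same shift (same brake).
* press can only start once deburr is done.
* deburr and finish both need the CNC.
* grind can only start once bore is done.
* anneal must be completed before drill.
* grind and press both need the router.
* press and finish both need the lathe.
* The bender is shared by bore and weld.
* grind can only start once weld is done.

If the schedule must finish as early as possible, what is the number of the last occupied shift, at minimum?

The precedence chain requires at least 2 distinct shifts.
With at most 1 per shift and 8 operations, at least 8 shifts are needed.
8 works (last occupied shift: shift 8): for example finish -> shift 8; drill -> shift 5; bore -> shift 2; deburr -> shift 6; grind -> shift 3; weld -> shift 1; anneal -> shift 4; press -> shift 7.

shift 8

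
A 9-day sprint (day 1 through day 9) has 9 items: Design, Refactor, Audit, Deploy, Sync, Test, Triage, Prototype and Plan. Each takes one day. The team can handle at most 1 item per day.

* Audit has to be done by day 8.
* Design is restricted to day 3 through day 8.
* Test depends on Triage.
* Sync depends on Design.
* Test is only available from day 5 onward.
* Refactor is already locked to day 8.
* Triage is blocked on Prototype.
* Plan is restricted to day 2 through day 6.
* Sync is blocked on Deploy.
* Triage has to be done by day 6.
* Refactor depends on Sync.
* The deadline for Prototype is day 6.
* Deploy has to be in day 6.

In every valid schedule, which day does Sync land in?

Deploy is fixed at day 6 and must come before Sync, so Sync is at least day 7.
Refactor is fixed at day 8 and must come after Sync, so Sync is at most day 7.
So Sync must be day 7.

day 7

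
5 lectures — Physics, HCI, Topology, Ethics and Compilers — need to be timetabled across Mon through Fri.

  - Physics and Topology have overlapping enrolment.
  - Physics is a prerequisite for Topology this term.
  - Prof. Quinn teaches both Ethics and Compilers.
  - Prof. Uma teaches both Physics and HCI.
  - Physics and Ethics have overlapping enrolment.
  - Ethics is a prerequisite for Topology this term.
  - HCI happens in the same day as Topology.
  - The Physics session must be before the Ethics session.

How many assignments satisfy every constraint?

Splitting on Physics: it can be Mon (24), Tue (12), Wed (4). Listing each branch's schedules as (HCI, Topology, Ethics, Compilers):
Physics=Mon: (Wed,Wed,Tue,Mon) (Wed,Wed,Tue,Wed) (Wed,Wed,Tue,Thu) (Wed,Wed,Tue,Fri) (Thu,Thu,Tue,Mon) (Thu,Thu,Tue,Wed) (Thu,Thu,Tue,Thu) (Thu,Thu,Tue,Fri) (Thu,Thu,Wed,Mon) (Thu,Thu,Wed,Tue) (Thu,Thu,Wed,Thu) (Thu,Thu,Wed,Fri) (Fri,Fri,Tue,Mon) (Fri,Fri,Tue,Wed) (Fri,Fri,Tue,Thu) (Fri,Fri,Tue,Fri) (Fri,Fri,Wed,Mon) (Fri,Fri,Wed,Tue) (Fri,Fri,Wed,Thu) (Fri,Fri,Wed,Fri) (Fri,Fri,Thu,Mon) (Fri,Fri,Thu,Tue) (Fri,Fri,Thu,Wed) (Fri,Fri,Thu,Fri) — 24.
Physics=Tue: (Thu,Thu,Wed,Mon) (Thu,Thu,Wed,Tue) (Thu,Thu,Wed,Thu) (Thu,Thu,Wed,Fri) (Fri,Fri,Wed,Mon) (Fri,Fri,Wed,Tue) (Fri,Fri,Wed,Thu) (Fri,Fri,Wed,Fri) (Fri,Fri,Thu,Mon) (Fri,Fri,Thu,Tue) (Fri,Fri,Thu,Wed) (Fri,Fri,Thu,Fri) — 12.
Physics=Wed: (Fri,Fri,Thu,Mon) (Fri,Fri,Thu,Tue) (Fri,Fri,Thu,Wed) (Fri,Fri,Thu,Fri) — 4.
Summing: 24 + 12 + 4 = 40.

40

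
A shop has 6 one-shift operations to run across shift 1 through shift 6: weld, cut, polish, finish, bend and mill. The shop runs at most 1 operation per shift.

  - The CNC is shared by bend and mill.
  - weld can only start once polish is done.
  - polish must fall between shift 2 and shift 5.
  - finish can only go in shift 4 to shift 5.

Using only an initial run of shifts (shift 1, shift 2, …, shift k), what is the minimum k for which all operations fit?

The precedence chain requires at least 2 distinct shifts.
With at most 1 per shift and 6 operations, at least 6 shifts are needed.
finish can't be placed before shift 4, so the schedule must run through at least shift 4.
6 works (last occupied shift: shift 6): for example mill -> shift 6; weld -> shift 3; bend -> shift 5; polish -> shift 2; finish -> shift 4; cut -> shift 1.

6 shifts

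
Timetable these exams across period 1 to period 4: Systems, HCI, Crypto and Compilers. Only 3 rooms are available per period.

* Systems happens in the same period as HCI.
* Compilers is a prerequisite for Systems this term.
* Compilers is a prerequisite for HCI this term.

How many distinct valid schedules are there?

Splitting on Systems: it can be period 2 (4), period 3 (8), period 4 (12). Listing each branch's schedules as (HCI, Crypto, Compilers) by period number:
Systems=period 2: (2,1,1) (2,2,1) (2,3,1) (2,4,1) — 4.
Systems=period 3: (3,1,1) (3,1,2) (3,2,1) (3,2,2) (3,3,1) (3,3,2) (3,4,1) (3,4,2) — 8.
Systems=period 4: (4,1,1) (4,1,2) (4,1,3) (4,2,1) (4,2,2) (4,2,3) (4,3,1) (4,3,2) (4,3,3) (4,4,1) (4,4,2) (4,4,3) — 12.
Summing: 4 + 8 + 12 = 24.

24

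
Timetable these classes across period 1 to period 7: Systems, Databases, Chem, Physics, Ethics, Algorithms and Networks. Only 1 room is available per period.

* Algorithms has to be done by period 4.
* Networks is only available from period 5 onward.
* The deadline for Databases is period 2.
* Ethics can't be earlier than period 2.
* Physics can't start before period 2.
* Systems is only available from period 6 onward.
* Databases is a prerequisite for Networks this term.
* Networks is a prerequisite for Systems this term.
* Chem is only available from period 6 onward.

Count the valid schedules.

Splitting on Systems: it can be period 6 (8), period 7 (8). Listing each branch's schedules as (Databases, Chem, Physics, Ethics, Algorithms, Networks) by period number:
Systems=period 6: (1,7,2,3,4,5) (1,7,2,4,3,5) (1,7,3,2,4,5) (1,7,3,4,2,5) (1,7,4,2,3,5) (1,7,4,3,2,5) (2,7,3,4,1,5) (2,7,4,3,1,5) — 8.
Systems=period 7: (1,6,2,3,4,5) (1,6,2,4,3,5) (1,6,3,2,4,5) (1,6,3,4,2,5) (1,6,4,2,3,5) (1,6,4,3,2,5) (2,6,3,4,1,5) (2,6,4,3,1,5) — 8.
Summing: 8 + 8 = 16.

16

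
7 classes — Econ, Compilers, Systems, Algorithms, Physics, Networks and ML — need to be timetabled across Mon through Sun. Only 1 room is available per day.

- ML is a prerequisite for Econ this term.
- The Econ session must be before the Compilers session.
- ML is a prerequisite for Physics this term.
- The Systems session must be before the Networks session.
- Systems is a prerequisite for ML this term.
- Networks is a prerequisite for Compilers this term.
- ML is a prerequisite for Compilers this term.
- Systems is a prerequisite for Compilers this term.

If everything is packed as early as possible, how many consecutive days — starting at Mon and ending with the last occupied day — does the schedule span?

7

The precedence chain requires at least 4 distinct days.
With at most 1 per day and 7 classes, at least 7 days are needed.
7 works (last occupied day: Sun): for example Econ in Wed; Networks in Thu; Algorithms in Sun; Compilers in Fri; Systems in Mon; ML in Tue; Physics in Sat.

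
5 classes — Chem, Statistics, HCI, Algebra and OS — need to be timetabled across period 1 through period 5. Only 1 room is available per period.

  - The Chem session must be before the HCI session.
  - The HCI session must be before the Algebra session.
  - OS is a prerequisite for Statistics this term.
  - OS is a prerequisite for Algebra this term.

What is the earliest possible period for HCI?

period 2

Precedence pushes HCI to at least period 2; downstream work caps HCI at period 4.
HCI at period 2 is achievable: Chem in period 1, Statistics in period 5, HCI in period 2, Algebra in period 4, OS in period 3.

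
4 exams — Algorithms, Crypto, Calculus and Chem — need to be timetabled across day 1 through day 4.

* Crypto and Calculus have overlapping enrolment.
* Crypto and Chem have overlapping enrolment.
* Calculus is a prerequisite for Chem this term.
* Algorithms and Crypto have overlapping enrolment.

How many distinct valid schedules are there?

36

Splitting on Algorithms: it can be day 1 (9), day 2 (9), day 3 (9), day 4 (9). Listing each branch's schedules as (Crypto, Calculus, Chem) by day number:
Algorithms=day 1: (2,1,3) (2,1,4) (2,3,4) (3,1,2) (3,1,4) (3,2,4) (4,1,2) (4,1,3) (4,2,3) — 9.
Algorithms=day 2: (1,2,3) (1,2,4) (1,3,4) (3,1,2) (3,1,4) (3,2,4) (4,1,2) (4,1,3) (4,2,3) — 9.
Algorithms=day 3: (1,2,3) (1,2,4) (1,3,4) (2,1,3) (2,1,4) (2,3,4) (4,1,2) (4,1,3) (4,2,3) — 9.
Algorithms=day 4: (1,2,3) (1,2,4) (1,3,4) (2,1,3) (2,1,4) (2,3,4) (3,1,2) (3,1,4) (3,2,4) — 9.
Summing: 9 + 9 + 9 + 9 = 36.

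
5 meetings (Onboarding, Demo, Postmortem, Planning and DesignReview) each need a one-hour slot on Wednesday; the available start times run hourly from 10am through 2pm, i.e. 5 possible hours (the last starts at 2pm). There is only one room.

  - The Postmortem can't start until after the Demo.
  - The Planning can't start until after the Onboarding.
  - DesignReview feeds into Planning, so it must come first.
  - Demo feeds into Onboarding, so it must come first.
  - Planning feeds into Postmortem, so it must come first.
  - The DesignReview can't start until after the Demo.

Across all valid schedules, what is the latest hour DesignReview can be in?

12pm

Precedence pushes DesignReview to at least 11am; downstream work caps DesignReview at 12pm.
DesignReview at 12pm is achievable: Postmortem=2pm; Planning=1pm; DesignReview=12pm; Demo=10am; Onboarding=11am.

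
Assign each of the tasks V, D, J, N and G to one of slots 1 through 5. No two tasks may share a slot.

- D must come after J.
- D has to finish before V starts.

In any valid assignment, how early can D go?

2

Precedence pushes D to at least 2; downstream work caps D at 4.
D at 2 is achievable: V -> 3, J -> 1, D -> 2, N -> 4, G -> 5.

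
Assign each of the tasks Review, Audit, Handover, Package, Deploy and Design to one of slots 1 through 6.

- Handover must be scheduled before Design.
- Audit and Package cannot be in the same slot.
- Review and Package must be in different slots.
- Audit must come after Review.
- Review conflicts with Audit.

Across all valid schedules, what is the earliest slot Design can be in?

Precedence pushes Design to at least 2.
Design at 2 is achievable: Audit in 2; Design in 2; Review in 1; Deploy in 1; Package in 3; Handover in 1.

2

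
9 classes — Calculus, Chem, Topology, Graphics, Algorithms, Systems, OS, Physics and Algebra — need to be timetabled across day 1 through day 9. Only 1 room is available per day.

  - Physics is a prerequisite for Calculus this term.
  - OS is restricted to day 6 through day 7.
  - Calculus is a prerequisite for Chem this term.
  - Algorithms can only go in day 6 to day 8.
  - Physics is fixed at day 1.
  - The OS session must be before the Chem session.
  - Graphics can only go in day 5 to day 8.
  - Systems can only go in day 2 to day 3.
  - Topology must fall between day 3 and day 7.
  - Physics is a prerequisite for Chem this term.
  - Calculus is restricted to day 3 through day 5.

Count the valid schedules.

52

Splitting on Calculus: it can be day 3 (17), day 4 (23), day 5 (12). Listing each branch's schedules as (Chem, Topology, Graphics, Algorithms, Systems, OS, Physics, Algebra) by day number:
Calculus=day 3: (7,4,5,8,2,6,1,9) (8,4,5,6,2,7,1,9) (8,4,5,7,2,6,1,9) (9,4,5,6,2,7,1,8) (9,4,5,7,2,6,1,8) (9,4,5,8,2,6,1,7) (9,4,5,8,2,7,1,6) (9,4,6,8,2,7,1,5) (9,4,7,8,2,6,1,5) (9,4,8,6,2,7,1,5) (9,4,8,7,2,6,1,5) (9,5,6,8,2,7,1,4) (9,5,7,8,2,6,1,4) (9,5,8,6,2,7,1,4) (9,5,8,7,2,6,1,4) (9,6,5,8,2,7,1,4) (9,7,5,8,2,6,1,4) — 17.
Calculus=day 4: (7,3,5,8,2,6,1,9) (8,3,5,6,2,7,1,9) (8,3,5,7,2,6,1,9) (9,3,5,6,2,7,1,8) (9,3,5,7,2,6,1,8) (9,3,5,8,2,6,1,7) (9,3,5,8,2,7,1,6) (9,3,6,8,2,7,1,5) (9,3,7,8,2,6,1,5) (9,3,8,6,2,7,1,5) (9,3,8,7,2,6,1,5) (9,5,6,8,2,7,1,3) (9,5,6,8,3,7,1,2) (9,5,7,8,2,6,1,3) (9,5,7,8,3,6,1,2) (9,5,8,6,2,7,1,3) (9,5,8,6,3,7,1,2) (9,5,8,7,2,6,1,3) (9,5,8,7,3,6,1,2) (9,6,5,8,2,7,1,3) (9,6,5,8,3,7,1,2) (9,7,5,8,2,6,1,3) (9,7,5,8,3,6,1,2) — 23.
Calculus=day 5: (9,3,6,8,2,7,1,4) (9,3,7,8,2,6,1,4) (9,3,8,6,2,7,1,4) (9,3,8,7,2,6,1,4) (9,4,6,8,2,7,1,3) (9,4,6,8,3,7,1,2) (9,4,7,8,2,6,1,3) (9,4,7,8,3,6,1,2) (9,4,8,6,2,7,1,3) (9,4,8,6,3,7,1,2) (9,4,8,7,2,6,1,3) (9,4,8,7,3,6,1,2) — 12.
Summing: 17 + 23 + 12 = 52.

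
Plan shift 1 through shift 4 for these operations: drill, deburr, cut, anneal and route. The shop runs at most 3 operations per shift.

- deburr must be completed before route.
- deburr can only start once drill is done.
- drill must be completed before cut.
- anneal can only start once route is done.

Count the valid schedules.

Enumerating: deburr -> shift 2, route -> shift 3, cut -> shift 2, drill -> shift 1, anneal -> shift 4 | cut=shift 3; route=shift 3; drill=shift 1; anneal=shift 4; deburr=shift 2 | deburr=shift 2; route=shift 3; cut=shift 4; drill=shift 1; anneal=shift 4.

3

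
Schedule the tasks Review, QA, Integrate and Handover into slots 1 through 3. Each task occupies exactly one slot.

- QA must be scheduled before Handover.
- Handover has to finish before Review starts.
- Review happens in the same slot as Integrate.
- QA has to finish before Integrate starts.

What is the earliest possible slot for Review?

3

Precedence pushes Review to at least 3.
Review at 3 is achievable: Review in 3, Handover in 2, QA in 1, Integrate in 3.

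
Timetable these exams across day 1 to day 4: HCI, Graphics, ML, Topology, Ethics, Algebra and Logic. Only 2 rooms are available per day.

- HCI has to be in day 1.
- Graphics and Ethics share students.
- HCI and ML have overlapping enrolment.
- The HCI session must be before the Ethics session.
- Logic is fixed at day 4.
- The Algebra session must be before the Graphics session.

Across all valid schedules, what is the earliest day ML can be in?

ML at day 2 is achievable: Ethics=day 3, Graphics=day 2, Logic=day 4, Topology=day 3, ML=day 2, Algebra=day 1, HCI=day 1.
Nothing earlier works — the conflict and capacity constraints rule out every day before day 2.

day 2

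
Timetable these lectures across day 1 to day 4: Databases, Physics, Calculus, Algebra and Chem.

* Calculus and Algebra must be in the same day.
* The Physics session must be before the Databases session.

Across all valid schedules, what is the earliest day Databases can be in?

Precedence pushes Databases to at least day 2.
Databases at day 2 is achievable: Physics -> day 1, Calculus -> day 1, Databases -> day 2, Algebra -> day 1, Chem -> day 1.

day 2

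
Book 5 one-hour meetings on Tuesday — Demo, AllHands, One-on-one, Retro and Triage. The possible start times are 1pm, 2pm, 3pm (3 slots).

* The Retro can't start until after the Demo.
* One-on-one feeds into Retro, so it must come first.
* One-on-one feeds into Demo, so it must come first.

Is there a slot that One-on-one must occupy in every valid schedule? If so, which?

Downstream work caps One-on-one at 1pm.
So One-on-one is pinned to 1pm.

1pm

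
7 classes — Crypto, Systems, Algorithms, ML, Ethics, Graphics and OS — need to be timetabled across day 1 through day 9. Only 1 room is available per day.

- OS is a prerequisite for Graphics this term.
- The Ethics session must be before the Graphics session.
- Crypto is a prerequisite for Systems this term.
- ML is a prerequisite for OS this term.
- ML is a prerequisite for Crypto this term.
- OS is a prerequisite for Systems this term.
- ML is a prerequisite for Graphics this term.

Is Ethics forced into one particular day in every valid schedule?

Ethics can be day 1 (e.g. OS in day 3, ML in day 2, Graphics in day 4, Algorithms in day 7, Crypto in day 5, Ethics in day 1, Systems in day 6) or day 2 (e.g. Ethics -> day 2; OS -> day 3; Graphics -> day 4; Algorithms -> day 7; ML -> day 1; Crypto -> day 5; Systems -> day 6).

No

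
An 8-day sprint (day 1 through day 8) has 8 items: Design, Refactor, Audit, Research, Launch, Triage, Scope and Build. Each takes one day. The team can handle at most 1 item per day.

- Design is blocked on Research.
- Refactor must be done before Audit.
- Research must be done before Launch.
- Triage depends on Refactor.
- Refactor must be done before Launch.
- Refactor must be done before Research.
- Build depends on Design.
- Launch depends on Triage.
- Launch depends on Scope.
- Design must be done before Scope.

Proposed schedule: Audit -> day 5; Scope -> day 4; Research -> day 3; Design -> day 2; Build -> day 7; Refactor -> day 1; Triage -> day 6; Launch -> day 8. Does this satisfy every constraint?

Launch depends on Scope — holds.
Triage depends on Refactor — holds.
Refactor must be done before Audit — holds.
Design must be done before Scope — holds.
Build depends on Design — holds.
The team can handle at most 1 item per day — holds.
Research must be done before Launch — holds.
Design is blocked on Research — violated.
Refactor must be done before Research — holds.
Launch depends on Triage — holds.
Refactor must be done before Launch — holds.

No. Design is blocked on Research is not satisfied.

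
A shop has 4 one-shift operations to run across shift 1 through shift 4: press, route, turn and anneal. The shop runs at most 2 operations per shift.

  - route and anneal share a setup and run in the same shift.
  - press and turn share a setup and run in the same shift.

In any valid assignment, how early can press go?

shift 1

press at shift 1 is achievable: route -> shift 2; press -> shift 1; turn -> shift 1; anneal -> shift 2.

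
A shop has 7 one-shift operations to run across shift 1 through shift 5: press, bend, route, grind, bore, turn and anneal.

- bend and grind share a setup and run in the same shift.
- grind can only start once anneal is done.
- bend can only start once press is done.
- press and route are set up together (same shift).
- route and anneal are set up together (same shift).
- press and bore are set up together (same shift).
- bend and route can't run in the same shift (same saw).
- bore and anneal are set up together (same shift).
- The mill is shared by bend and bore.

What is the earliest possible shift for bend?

Precedence pushes bend to at least shift 2.
bend at shift 2 is achievable: press=shift 1, bend=shift 2, grind=shift 2, bore=shift 1, anneal=shift 1, turn=shift 1, route=shift 1.

shift 2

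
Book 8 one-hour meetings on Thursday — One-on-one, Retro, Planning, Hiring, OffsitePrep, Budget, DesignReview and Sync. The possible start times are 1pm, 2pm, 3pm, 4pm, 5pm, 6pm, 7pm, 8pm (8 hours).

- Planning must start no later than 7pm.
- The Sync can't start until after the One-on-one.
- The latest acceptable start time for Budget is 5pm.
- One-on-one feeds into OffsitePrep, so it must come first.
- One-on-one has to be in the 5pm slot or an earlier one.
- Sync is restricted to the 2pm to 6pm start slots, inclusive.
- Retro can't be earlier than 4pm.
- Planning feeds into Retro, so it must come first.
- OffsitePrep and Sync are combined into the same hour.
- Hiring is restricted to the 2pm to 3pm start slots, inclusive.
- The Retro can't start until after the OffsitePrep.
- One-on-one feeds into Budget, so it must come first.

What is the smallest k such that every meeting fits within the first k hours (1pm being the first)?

The precedence chain requires at least 3 distinct hours.
Retro can't be placed before 4pm — that is hour 4 counting from 1pm — so the schedule must run through at least 4 hours.
4 works (last occupied hour: 4pm): for example OffsitePrep -> 2pm, Sync -> 2pm, Budget -> 2pm, One-on-one -> 1pm, Planning -> 1pm, DesignReview -> 1pm, Retro -> 4pm, Hiring -> 2pm.

4 hours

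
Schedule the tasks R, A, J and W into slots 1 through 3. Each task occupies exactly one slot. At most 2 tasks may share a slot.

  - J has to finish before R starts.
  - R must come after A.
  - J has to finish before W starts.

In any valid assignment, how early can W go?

2

Precedence pushes W to at least 2.
W at 2 is achievable: J -> 1, A -> 1, R -> 2, W -> 2.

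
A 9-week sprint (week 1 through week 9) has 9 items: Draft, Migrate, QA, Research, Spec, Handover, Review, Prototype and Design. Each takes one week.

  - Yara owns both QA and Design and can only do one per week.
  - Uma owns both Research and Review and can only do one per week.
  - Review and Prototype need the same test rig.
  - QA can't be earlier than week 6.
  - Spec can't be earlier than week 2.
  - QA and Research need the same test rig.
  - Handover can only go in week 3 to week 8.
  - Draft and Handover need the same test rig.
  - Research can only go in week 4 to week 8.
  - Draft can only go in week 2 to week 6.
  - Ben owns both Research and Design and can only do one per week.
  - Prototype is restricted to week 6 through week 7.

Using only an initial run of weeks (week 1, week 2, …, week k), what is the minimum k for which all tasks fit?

QA can't be placed before week 6, so the schedule must run through at least week 6.
6 works (last occupied week: week 6): for example Research in week 4, Spec in week 2, Prototype in week 6, Draft in week 2, Handover in week 3, Migrate in week 1, Design in week 1, QA in week 6, Review in week 1.

6 weeks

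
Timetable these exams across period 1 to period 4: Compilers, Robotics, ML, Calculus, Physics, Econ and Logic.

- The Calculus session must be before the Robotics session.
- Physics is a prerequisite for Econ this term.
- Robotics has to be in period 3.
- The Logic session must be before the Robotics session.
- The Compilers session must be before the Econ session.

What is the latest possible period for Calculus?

Downstream work caps Calculus at period 2.
Calculus at period 2 is achievable: Calculus in period 2; Physics in period 1; ML in period 1; Econ in period 2; Compilers in period 1; Robotics in period 3; Logic in period 1.

period 2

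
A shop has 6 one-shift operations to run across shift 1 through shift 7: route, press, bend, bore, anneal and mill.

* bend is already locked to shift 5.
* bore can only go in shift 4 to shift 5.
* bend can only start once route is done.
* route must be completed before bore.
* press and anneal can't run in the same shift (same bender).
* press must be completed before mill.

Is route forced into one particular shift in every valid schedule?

route can be shift 1 (e.g. bend -> shift 5, route -> shift 1, press -> shift 1, mill -> shift 2, anneal -> shift 2, bore -> shift 4) or shift 2 (e.g. mill=shift 2; bend=shift 5; press=shift 1; route=shift 2; bore=shift 4; anneal=shift 2).

No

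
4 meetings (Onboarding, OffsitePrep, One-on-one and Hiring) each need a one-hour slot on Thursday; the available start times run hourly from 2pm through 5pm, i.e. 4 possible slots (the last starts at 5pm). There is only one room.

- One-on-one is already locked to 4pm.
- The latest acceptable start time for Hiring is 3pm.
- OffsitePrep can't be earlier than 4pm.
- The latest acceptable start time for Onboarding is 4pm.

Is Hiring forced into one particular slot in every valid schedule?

Hiring can be 2pm (e.g. OffsitePrep in 5pm; Onboarding in 3pm; One-on-one in 4pm; Hiring in 2pm) or 3pm (e.g. Hiring=3pm; Onboarding=2pm; OffsitePrep=5pm; One-on-one=4pm).

No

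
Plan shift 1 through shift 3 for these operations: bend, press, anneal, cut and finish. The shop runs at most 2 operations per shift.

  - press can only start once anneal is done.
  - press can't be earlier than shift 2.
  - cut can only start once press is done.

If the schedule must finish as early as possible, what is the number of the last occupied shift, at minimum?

3

The precedence chain requires at least 3 distinct shifts.
With at most 2 per shift and 5 operations, at least 3 shifts are needed.
3 works (last occupied shift: shift 3): for example bend=shift 1; press=shift 2; cut=shift 3; finish=shift 2; anneal=shift 1.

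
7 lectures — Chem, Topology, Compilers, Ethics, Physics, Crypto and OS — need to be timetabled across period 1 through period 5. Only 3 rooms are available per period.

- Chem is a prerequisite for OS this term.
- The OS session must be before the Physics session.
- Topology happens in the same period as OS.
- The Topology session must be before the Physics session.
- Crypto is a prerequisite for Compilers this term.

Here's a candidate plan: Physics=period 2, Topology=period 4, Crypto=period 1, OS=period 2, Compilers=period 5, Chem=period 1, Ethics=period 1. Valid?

Only 3 rooms are available per period — holds.
The Topology session must be before the Physics session — violated.
Crypto is a prerequisite for Compilers this term — holds.
The OS session must be before the Physics session — violated.
Chem is a prerequisite for OS this term — holds.
Topology happens in the same period as OS — violated.

No — it violates: The Topology session must be before the Physics session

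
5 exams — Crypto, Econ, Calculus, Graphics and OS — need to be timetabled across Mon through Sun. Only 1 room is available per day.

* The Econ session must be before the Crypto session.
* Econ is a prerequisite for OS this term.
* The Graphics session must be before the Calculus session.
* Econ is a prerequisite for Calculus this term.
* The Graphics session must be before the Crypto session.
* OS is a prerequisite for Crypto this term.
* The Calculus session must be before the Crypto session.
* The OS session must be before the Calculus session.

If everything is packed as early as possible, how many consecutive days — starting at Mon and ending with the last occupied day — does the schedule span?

The precedence chain requires at least 4 distinct days.
With at most 1 per day and 5 exams, at least 5 days are needed.
5 works (last occupied day: Fri): for example Calculus=Thu, Crypto=Fri, Graphics=Wed, OS=Tue, Econ=Mon.

5 days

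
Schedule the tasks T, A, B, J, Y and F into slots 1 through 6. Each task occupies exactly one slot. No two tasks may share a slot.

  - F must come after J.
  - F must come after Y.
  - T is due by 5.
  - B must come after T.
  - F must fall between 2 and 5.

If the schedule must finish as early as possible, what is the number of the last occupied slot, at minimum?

The precedence chain requires at least 2 distinct slots.
With at most 1 per slot and 6 tasks, at least 6 slots are needed.
6 works (last occupied slot: 6): for example A -> 6; F -> 3; B -> 5; J -> 1; T -> 4; Y -> 2.

6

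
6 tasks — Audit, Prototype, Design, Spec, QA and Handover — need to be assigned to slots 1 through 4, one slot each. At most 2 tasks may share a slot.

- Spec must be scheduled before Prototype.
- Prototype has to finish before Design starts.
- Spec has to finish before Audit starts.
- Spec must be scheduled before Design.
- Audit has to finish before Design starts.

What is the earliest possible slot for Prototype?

Precedence pushes Prototype to at least 2; downstream work caps Prototype at 3.
Prototype at 2 is achievable: Handover in 3; Audit in 2; QA in 1; Prototype in 2; Spec in 1; Design in 3.

2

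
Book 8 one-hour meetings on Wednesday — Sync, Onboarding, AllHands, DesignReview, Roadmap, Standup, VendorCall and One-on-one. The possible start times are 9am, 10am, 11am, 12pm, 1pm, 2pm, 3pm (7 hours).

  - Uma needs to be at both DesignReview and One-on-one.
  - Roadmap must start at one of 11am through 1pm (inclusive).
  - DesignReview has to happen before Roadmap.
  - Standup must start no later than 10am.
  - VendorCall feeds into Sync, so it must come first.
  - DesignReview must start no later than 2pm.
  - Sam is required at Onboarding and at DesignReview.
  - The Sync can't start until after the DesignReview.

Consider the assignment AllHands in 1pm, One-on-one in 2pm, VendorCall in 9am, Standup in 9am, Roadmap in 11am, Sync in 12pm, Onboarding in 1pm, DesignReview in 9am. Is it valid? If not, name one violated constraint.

Yes

DesignReview has to happen before Roadmap — holds.
The Sync can't start until after the DesignReview — holds.
VendorCall feeds into Sync, so it must come first — holds.
Roadmap must start at one of 11am through 1pm (inclusive) — holds.
Sam is required at Onboarding and at DesignReview — holds.
Standup must start no later than 10am — holds.
DesignReview must start no later than 2pm — holds.
Uma needs to be at both DesignReview and One-on-one — holds.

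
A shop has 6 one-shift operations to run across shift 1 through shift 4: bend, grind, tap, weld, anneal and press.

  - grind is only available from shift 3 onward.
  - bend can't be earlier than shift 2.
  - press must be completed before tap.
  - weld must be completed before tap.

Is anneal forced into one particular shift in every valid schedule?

anneal can be shift 1 (e.g. weld=shift 1, bend=shift 2, grind=shift 3, press=shift 1, tap=shift 2, anneal=shift 1) or shift 2 (e.g. weld in shift 1; tap in shift 2; grind in shift 3; anneal in shift 2; bend in shift 2; press in shift 1).

No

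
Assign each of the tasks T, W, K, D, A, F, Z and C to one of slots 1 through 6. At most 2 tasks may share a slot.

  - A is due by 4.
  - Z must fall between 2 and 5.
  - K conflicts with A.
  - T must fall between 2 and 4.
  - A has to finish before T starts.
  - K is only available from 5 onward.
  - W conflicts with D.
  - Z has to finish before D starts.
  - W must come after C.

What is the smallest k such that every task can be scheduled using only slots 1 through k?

5

The precedence chain requires at least 2 distinct slots.
With at most 2 per slot and 8 tasks, at least 4 slots are needed.
K can't be placed before 5, so the schedule must run through at least slot 5.
5 works (last occupied slot: 5): for example W=3; K=5; A=1; Z=2; C=1; D=4; T=2; F=3.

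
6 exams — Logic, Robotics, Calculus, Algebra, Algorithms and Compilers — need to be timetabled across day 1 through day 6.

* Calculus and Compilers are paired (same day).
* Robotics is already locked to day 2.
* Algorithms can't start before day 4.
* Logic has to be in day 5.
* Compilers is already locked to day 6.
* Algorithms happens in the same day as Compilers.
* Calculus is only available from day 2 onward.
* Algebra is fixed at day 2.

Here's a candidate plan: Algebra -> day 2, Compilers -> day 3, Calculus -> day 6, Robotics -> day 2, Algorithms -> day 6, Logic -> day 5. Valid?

Logic has to be in day 5 — holds.
Calculus and Compilers are paired (same day) — violated.
Algorithms happens in the same day as Compilers — violated.
Compilers is already locked to day 6 — violated.
Robotics is already locked to day 2 — holds.
Calculus is only available from day 2 onward — holds.
Algorithms can't start before day 4 — holds.
Algebra is fixed at day 2 — holds.

Invalid. Calculus and Compilers are paired (same day).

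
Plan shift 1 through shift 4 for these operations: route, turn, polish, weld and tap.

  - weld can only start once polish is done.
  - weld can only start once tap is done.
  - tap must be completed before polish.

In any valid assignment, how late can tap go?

Downstream work caps tap at shift 2.
tap at shift 2 is achievable: turn=shift 1; tap=shift 2; polish=shift 3; route=shift 1; weld=shift 4.

shift 2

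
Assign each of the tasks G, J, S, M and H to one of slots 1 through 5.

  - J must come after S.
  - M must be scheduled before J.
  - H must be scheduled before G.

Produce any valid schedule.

S -> 1; G -> 2; J -> 2; H -> 1; M -> 1

Checking: H(1) before G(2); M(1) before J(2); S(1) before J(2).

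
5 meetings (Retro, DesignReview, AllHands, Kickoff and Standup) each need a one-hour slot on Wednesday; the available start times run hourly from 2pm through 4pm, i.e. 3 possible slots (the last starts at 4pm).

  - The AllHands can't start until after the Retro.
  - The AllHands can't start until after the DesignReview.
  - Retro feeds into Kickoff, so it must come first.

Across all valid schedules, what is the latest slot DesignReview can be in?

Downstream work caps DesignReview at 3pm.
DesignReview at 3pm is achievable: Retro -> 2pm; AllHands -> 4pm; Standup -> 2pm; Kickoff -> 3pm; DesignReview -> 3pm.

3pm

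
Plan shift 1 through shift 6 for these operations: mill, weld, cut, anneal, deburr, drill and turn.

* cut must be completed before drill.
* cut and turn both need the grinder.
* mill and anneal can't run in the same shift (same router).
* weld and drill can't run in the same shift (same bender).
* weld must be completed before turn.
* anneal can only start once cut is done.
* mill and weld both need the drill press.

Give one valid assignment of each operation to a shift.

turn=shift 2; mill=shift 3; drill=shift 2; cut=shift 1; deburr=shift 1; weld=shift 1; anneal=shift 2

Checking: weld(shift 1) before turn(shift 2); cut(shift 1) before drill(shift 2); cut(shift 1) before anneal(shift 2); mill(shift 3) != weld(shift 1); mill(shift 3) != anneal(shift 2); weld(shift 1) != drill(shift 2); cut(shift 1) != turn(shift 2).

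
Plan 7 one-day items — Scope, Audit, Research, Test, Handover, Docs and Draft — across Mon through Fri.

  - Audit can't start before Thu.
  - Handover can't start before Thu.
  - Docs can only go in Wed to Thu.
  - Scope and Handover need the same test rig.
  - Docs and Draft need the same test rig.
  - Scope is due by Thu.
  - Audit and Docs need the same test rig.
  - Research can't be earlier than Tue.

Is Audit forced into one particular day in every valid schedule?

Audit can be Thu (e.g. Docs in Wed, Handover in Thu, Draft in Mon, Research in Tue, Audit in Thu, Scope in Mon, Test in Mon) or Fri (e.g. Test -> Mon, Scope -> Mon, Docs -> Wed, Audit -> Fri, Draft -> Mon, Research -> Tue, Handover -> Thu).

No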